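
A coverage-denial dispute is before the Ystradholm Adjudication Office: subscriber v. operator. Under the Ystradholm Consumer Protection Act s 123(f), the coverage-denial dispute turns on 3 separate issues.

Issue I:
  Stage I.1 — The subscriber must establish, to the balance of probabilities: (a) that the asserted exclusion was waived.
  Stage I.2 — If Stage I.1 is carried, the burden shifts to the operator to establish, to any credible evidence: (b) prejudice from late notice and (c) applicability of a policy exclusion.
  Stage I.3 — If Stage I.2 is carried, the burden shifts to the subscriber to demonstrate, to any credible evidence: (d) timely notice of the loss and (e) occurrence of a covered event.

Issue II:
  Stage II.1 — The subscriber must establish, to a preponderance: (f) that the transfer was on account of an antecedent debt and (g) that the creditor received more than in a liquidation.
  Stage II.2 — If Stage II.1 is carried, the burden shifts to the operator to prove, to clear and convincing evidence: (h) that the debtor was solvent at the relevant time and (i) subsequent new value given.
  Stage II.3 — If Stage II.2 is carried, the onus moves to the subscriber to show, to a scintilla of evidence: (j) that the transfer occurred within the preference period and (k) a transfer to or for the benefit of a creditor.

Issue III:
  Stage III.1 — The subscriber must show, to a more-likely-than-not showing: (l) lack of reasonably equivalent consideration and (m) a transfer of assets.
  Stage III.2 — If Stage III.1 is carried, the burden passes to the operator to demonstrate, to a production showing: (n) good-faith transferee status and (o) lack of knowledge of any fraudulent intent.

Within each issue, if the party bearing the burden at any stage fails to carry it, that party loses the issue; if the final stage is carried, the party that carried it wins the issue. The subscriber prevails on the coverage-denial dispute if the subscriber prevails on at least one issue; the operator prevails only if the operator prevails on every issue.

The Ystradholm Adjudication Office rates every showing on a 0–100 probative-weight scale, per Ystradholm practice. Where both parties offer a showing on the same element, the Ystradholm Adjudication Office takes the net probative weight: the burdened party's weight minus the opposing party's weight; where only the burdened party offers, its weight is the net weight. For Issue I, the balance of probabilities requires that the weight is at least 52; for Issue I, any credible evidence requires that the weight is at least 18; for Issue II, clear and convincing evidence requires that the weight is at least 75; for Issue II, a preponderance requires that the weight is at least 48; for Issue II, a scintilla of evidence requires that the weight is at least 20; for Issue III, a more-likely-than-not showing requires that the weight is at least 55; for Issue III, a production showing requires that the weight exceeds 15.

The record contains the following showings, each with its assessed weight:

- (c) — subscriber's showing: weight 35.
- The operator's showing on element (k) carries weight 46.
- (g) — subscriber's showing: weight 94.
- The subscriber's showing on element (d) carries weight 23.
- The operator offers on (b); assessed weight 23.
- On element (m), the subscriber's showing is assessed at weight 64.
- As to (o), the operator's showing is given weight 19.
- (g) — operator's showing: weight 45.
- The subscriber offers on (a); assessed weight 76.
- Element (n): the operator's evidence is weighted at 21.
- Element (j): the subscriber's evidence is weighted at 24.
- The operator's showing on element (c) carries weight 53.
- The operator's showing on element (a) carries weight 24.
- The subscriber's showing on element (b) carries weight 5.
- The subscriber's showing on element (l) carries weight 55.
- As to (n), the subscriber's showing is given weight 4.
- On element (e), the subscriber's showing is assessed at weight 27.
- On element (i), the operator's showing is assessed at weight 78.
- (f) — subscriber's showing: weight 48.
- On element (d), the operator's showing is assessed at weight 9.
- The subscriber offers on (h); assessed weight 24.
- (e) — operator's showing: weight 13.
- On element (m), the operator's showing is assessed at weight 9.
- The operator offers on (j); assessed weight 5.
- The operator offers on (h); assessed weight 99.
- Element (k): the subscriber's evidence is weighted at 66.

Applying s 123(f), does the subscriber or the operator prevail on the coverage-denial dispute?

— Issue I —
Stage I.1 (subscriber, the balance of probabilities, weight is at least 52): (a) net 76−24=52 ≥ 52 — meets.
  Stage I.1 carried; the burden shifts to the operator.
Stage I.2 (operator, any credible evidence, weight is at least 18): (b) net 23−5=18 ≥ 18 — meets; (c) net 53−35=18 ≥ 18 — meets.
  The operator carries Stage I.2; the subscriber now bears the burden.
Stage I.3 (subscriber, any credible evidence, weight is at least 18): (d) net 23−9=14 < 18 — fails; (e) net 27−13=14 < 18 — fails.
  The subscriber does not carry Stage I.3.
The analysis ends at Stage I.3; the operator prevails on this issue.
— Issue II —
At Stage II.1 the subscriber must meet a preponderance (weight is at least 48): on (f) the weight is 48, which does reach 48, so (f) meets the standard; on (g) the weight is 94 less the opposing 45 gives net 49, ≥ 48, so (g) meets the standard.
  Stage II.1 is satisfied; the onus moves to the operator.
At Stage II.2 the operator must meet clear and convincing evidence (weight is at least 75): on (h) the weight is 99 less the opposing 24 gives net 75, which does reach 75, so (h) meets the standard; on (i) the weight is 78, ≥ 75, so (i) meets the standard.
  All elements met. The burden passes to the subscriber.
At Stage II.3 the subscriber must meet a scintilla of evidence (weight is at least 20): on (j) the weight is 24 less the opposing 5 gives net 19, which does not reach 20, so (j) does not meet the standard; on (k) the weight is 66 less the opposing 46 gives net 20, ≥ 20, so (k) meets the standard.
  The subscriber does not carry Stage II.3.
The operator prevails on this issue.
— Issue III —
Stage III.1 — burden on subscriber; standard: a more-likely-than-not showing (weight is at least 55).
    (l): 55 ≥ 55 [met]
    (m): 64 − 9 = 55 ≥ 55 [met]
  The subscriber carries Stage III.1; the operator now bears the burden.
Stage III.2 — burden on operator; standard: a production showing (weight exceeds 15).
    (n): 21 − 4 = 17 > 15 [met]
    (o): 19 > 15 [met]
  All elements met at the final stage.
Every stage carried; the operator prevails on this issue.
Per-issue: Issue I → operator; Issue II → operator; Issue III → operator. The subscriber must prevail on at least one issue; overall, the operator prevails.

operator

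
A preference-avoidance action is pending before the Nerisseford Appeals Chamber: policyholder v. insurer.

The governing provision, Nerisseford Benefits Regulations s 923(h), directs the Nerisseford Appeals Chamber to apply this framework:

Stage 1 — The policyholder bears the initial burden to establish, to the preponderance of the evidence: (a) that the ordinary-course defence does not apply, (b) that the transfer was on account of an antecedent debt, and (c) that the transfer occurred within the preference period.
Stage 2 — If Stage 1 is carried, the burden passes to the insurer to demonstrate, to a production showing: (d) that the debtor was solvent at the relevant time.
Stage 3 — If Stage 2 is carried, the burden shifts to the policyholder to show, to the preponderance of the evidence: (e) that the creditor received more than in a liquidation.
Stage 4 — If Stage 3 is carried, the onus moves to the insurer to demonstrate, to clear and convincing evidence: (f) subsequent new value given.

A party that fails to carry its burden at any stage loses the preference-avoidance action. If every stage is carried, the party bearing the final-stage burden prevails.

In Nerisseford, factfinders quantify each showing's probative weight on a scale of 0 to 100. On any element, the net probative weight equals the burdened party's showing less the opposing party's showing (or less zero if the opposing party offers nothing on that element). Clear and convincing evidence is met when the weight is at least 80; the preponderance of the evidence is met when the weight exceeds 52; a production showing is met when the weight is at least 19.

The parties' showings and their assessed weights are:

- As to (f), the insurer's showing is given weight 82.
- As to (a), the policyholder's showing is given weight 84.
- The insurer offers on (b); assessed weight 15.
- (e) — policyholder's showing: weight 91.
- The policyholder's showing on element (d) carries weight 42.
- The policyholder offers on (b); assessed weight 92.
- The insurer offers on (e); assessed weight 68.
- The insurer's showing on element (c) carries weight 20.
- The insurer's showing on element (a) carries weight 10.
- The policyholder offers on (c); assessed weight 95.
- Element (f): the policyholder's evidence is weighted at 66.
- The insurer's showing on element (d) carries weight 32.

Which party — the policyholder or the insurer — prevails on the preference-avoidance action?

policyholder

Stage 1 — burden on policyholder; standard: the preponderance of the evidence (weight exceeds 52).
    (a): 84 − 10 = 74 > 52 [met]
    (b): 92 − 15 = 77 > 52 [met]
    (c): 95 − 20 = 75 > 52 [met]
  Stage 1 carried; the burden shifts to the insurer.
Stage 2 — burden on insurer; standard: a production showing (weight is at least 19).
    (d): 32 − 42 = -10 < 19 [not met]
  Not every element is met, so the insurer fails to carry Stage 2.
The analysis ends at Stage 2; the policyholder prevails.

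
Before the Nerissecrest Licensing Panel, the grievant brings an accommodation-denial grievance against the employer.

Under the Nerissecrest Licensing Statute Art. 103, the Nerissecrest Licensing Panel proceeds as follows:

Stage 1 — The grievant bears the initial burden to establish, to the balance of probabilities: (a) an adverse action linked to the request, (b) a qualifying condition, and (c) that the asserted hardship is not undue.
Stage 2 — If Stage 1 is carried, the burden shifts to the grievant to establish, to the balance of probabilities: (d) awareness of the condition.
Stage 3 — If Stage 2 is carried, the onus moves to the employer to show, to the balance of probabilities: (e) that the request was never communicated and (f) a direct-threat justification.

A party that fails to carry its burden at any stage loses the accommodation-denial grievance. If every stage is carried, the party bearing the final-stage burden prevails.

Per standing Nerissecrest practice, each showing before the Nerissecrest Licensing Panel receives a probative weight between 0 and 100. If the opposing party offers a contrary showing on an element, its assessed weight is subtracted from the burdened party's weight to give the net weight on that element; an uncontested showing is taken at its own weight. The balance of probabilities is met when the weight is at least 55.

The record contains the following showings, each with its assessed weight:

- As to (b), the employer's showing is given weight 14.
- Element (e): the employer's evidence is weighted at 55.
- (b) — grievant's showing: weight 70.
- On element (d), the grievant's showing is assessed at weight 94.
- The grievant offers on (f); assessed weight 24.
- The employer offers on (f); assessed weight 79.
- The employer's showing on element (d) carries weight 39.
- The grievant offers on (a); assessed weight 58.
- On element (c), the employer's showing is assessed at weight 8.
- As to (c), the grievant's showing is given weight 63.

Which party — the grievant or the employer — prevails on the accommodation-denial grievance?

employer

Stage 1 — burden on grievant; standard: the balance of probabilities (weight is at least 55).
    (a): 58 ≥ 55 [met]
    (b): 70 − 14 = 56 ≥ 55 [met]
    (c): 63 − 8 = 55 ≥ 55 [met]
  Stage 1 carried; the burden remains with the grievant.
Stage 2 — burden on grievant; standard: the balance of probabilities (weight is at least 55).
    (d): 94 − 39 = 55 ≥ 55 [met]
  Stage 2 is satisfied; the onus moves to the employer.
Stage 3 — burden on employer; standard: the balance of probabilities (weight is at least 55).
    (e): 55 ≥ 55 [met]
    (f): 79 − 24 = 55 ≥ 55 [met]
  The employer carries the last stage.
Every stage carried; the employer prevails.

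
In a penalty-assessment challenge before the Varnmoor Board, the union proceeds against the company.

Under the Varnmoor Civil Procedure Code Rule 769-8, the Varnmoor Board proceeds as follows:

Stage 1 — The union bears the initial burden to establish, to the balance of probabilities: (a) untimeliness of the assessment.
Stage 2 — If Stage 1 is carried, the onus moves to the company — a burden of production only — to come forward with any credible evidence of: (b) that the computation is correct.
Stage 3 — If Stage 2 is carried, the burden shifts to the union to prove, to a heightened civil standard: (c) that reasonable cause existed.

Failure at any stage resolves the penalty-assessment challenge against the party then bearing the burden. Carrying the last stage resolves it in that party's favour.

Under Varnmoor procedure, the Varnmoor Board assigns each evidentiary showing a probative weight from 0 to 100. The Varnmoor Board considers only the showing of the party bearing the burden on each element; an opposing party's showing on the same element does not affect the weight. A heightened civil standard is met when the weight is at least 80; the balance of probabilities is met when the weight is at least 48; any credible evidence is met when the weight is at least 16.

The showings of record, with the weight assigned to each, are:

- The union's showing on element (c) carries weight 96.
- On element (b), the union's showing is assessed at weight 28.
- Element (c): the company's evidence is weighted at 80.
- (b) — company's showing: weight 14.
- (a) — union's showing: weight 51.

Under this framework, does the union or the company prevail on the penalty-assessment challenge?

Stage 1 (union, the balance of probabilities, weight is at least 48): (a) 51 ≥ 48 — meets.
  All elements met. The burden passes to the company.
Stage 2 (company, any credible evidence, weight is at least 16): (b) 14 (union's 28 disregarded) < 16 — fails.
  Not every element is met, so the company fails to carry Stage 2.
So the union prevails.

union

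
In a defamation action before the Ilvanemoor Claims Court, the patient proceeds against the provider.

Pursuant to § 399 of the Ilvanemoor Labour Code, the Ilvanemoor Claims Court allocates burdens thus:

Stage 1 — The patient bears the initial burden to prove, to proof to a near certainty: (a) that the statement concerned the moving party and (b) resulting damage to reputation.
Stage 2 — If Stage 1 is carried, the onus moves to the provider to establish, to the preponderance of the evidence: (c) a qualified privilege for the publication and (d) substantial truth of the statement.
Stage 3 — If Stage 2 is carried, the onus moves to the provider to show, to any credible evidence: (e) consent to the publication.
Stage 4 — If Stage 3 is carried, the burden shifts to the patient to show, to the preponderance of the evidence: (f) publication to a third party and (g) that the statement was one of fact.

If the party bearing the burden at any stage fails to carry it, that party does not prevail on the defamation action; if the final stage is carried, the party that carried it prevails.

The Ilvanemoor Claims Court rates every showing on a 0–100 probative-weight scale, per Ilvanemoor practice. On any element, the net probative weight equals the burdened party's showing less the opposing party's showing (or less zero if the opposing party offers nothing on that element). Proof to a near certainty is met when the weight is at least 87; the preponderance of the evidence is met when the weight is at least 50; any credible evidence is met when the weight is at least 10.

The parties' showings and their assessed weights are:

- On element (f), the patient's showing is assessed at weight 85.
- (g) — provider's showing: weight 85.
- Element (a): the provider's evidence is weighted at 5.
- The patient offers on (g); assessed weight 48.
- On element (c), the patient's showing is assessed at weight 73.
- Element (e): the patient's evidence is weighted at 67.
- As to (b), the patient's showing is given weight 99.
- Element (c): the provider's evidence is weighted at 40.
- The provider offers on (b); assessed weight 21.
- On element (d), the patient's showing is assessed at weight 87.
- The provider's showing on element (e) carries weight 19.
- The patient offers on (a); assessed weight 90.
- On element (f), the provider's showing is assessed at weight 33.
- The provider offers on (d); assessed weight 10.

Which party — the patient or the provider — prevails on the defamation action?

provider

At Stage 1 the patient must meet proof to a near certainty (weight is at least 87): on (a) the weight is 90 less the opposing 5 gives net 85, < 87, so (a) does not meet the standard; on (b) the weight is 99 less the opposing 21 gives net 78, < 87, so (b) does not meet the standard.
  The patient does not carry Stage 1.
The provider prevails.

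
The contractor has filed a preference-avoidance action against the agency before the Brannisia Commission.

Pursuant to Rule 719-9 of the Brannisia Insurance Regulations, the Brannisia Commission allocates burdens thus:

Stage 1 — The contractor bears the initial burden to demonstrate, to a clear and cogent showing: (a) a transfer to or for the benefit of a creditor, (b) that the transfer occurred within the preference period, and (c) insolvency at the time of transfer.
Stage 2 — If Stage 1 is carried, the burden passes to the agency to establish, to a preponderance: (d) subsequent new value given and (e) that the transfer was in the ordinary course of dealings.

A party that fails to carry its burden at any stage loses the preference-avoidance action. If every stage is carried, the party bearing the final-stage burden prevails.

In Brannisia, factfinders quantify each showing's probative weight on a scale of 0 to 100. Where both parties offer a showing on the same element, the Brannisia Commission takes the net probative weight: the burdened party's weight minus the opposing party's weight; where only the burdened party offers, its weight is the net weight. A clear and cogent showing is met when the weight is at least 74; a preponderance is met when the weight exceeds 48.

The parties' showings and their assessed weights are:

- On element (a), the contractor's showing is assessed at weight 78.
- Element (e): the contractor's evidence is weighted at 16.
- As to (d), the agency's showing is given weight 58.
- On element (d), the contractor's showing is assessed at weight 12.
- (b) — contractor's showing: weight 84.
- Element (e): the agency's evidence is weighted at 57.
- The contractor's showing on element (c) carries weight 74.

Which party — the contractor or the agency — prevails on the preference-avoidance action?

Stage 1 (contractor, a clear and cogent showing, weight is at least 74): (a) 78 ≥ 74 — meets; (b) 84 ≥ 74 — meets; (c) 74 ≥ 74 — meets.
  Stage 1 carried; the burden shifts to the agency.
Stage 2 (agency, a preponderance, weight exceeds 48): (d) net 58−12=46 ≤ 48 — fails; (e) net 57−16=41 ≤ 48 — fails.
  Stage 2 not carried; the agency fails its burden.
The contractor prevails.

contractor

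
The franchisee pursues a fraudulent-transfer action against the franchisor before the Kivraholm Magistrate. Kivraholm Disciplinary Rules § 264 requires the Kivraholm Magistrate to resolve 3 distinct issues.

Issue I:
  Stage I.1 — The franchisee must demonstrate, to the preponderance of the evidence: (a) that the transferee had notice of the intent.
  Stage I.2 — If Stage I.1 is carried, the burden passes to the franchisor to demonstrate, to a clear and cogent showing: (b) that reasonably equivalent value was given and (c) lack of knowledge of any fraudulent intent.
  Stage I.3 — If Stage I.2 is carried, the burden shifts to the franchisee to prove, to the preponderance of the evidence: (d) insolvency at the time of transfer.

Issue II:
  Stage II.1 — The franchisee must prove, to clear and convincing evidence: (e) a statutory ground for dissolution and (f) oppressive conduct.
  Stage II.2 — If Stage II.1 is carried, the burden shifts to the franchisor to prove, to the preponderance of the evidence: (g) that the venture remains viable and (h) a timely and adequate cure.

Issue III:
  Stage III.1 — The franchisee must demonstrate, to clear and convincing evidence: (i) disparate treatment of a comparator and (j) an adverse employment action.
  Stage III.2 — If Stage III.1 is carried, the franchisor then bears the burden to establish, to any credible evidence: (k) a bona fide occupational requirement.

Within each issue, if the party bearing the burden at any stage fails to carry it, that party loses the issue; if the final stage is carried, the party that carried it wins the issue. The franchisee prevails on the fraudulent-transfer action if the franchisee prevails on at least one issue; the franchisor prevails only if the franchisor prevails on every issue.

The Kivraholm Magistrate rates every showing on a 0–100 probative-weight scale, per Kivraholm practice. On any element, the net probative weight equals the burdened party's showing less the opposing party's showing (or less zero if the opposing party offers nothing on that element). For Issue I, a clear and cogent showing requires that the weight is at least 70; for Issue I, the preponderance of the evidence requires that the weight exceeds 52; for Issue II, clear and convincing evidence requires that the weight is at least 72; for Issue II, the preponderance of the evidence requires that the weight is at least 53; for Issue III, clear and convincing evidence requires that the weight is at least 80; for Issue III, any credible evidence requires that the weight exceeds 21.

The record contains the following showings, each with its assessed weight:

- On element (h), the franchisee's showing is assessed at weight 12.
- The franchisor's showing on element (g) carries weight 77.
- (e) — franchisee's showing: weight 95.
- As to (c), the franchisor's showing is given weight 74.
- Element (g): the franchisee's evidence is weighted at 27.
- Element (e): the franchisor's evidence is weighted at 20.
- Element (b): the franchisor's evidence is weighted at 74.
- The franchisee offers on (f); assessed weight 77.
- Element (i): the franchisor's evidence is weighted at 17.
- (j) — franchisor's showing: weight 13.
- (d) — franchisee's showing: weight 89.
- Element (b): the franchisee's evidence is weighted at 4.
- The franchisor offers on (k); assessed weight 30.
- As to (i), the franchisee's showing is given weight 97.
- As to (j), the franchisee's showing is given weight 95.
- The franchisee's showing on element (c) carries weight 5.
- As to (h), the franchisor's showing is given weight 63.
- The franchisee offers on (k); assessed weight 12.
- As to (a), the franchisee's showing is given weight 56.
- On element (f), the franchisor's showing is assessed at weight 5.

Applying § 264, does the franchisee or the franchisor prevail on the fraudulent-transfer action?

franchisee

— Issue I —
Stage I.1 — burden on franchisee; standard: the preponderance of the evidence (weight exceeds 52).
    (a): 56 > 52 [met]
  The franchisee carries Stage I.1; the franchisor now bears the burden.
Stage I.2 — burden on franchisor; standard: a clear and cogent showing (weight is at least 70).
    (b): 74 − 4 = 70 ≥ 70 [met]
    (c): 74 − 5 = 69 < 70 [not met]
  Not every element is met, so the franchisor fails to carry Stage I.2.
So the franchisee prevails on this issue.
— Issue II —
Stage II.1 — burden on franchisee; standard: clear and convincing evidence (weight is at least 72).
    (e): 95 − 20 = 75 ≥ 72 [met]
    (f): 77 − 5 = 72 ≥ 72 [met]
  Stage II.1 is satisfied; the onus moves to the franchisor.
Stage II.2 — burden on franchisor; standard: the preponderance of the evidence (weight is at least 53).
    (g): 77 − 27 = 50 < 53 [not met]
    (h): 63 − 12 = 51 < 53 [not met]
  Not every element is met, so the franchisor fails to carry Stage II.2.
So the franchisee prevails on this issue.
— Issue III —
Stage III.1 — burden on franchisee; standard: clear and convincing evidence (weight is at least 80).
    (i): 97 − 17 = 80 ≥ 80 [met]
    (j): 95 − 13 = 82 ≥ 80 [met]
  Stage III.1 carried; the burden shifts to the franchisor.
Stage III.2 — burden on franchisor; standard: any credible evidence (weight exceeds 21).
    (k): 30 − 12 = 18 ≤ 21 [not met]
  Not every element is met, so the franchisor fails to carry Stage III.2.
So the franchisee prevails on this issue.
Per-issue: Issue I → franchisee; Issue II → franchisee; Issue III → franchisee. The franchisee must prevail on at least one issue; overall, the franchisee prevails.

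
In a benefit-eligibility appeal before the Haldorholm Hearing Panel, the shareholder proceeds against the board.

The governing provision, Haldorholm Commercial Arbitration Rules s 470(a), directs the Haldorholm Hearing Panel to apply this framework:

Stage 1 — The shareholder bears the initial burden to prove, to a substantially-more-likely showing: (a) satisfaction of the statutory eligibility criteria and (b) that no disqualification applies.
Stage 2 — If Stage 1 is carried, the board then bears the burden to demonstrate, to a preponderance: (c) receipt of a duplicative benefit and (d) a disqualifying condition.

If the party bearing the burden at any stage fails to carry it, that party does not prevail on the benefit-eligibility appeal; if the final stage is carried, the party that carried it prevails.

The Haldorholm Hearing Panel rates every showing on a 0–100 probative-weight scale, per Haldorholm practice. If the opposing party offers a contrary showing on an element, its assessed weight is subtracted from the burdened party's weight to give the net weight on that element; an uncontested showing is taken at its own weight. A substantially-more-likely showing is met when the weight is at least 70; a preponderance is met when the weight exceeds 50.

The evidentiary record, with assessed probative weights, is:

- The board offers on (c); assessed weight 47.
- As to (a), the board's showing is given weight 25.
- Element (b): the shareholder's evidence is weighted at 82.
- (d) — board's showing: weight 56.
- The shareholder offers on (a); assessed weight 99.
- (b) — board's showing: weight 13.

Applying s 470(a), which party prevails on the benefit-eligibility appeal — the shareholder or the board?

board

Stage 1 — burden on shareholder; standard: a substantially-more-likely showing (weight is at least 70).
    (a): 99 − 25 = 74 ≥ 70 [met]
    (b): 82 − 13 = 69 < 70 [not met]
  Not every element is met, so the shareholder fails to carry Stage 1.
The board prevails.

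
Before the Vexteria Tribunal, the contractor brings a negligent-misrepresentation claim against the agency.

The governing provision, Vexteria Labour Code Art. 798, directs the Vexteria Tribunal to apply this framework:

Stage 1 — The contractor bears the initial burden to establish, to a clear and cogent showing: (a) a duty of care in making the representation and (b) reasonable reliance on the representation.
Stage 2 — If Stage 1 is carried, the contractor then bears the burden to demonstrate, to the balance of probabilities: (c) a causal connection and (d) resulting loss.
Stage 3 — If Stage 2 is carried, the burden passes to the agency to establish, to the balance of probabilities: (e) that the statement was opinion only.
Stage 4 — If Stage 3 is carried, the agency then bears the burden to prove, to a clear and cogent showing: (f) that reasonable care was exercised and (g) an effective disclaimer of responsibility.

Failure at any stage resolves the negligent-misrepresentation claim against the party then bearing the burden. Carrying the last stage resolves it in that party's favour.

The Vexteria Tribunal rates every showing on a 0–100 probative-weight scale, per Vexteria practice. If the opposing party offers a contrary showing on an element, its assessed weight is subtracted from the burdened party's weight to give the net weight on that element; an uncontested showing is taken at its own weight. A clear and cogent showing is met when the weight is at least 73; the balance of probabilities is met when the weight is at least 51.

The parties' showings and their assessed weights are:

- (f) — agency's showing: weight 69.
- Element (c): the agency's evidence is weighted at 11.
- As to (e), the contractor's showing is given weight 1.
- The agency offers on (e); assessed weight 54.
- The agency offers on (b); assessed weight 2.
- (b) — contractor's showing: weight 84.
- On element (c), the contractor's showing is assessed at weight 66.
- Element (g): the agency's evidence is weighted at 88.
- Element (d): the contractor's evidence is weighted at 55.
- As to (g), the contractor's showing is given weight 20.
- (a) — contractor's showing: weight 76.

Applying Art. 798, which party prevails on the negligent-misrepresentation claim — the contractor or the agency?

contractor

At Stage 1 the contractor must meet a clear and cogent showing (weight is at least 73): on (a) the weight is 76, ≥ 73, so (a) meets the standard; on (b) the weight is 84 less the opposing 2 gives net 82, which does reach 73, so (b) meets the standard.
  Stage 1 is satisfied; the contractor continues to bear the burden.
At Stage 2 the contractor must meet the balance of probabilities (weight is at least 51): on (c) the weight is 66 less the opposing 11 gives net 55, which does reach 51, so (c) meets the standard; on (d) the weight is 55, which does reach 51, so (d) meets the standard.
  Stage 2 is satisfied; the onus moves to the agency.
At Stage 3 the agency must meet the balance of probabilities (weight is at least 51): on (e) the weight is 54 less the opposing 1 gives net 53, ≥ 51, so (e) meets the standard.
  All elements met. The agency retains the burden for Stage 4.
At Stage 4 the agency must meet a clear and cogent showing (weight is at least 73): on (f) the weight is 69, < 73, so (f) does not meet the standard; on (g) the weight is 88 less the opposing 20 gives net 68, < 73, so (g) does not meet the standard.
  Stage 4 not carried; the agency fails its burden.
The analysis ends at Stage 4; the contractor prevails.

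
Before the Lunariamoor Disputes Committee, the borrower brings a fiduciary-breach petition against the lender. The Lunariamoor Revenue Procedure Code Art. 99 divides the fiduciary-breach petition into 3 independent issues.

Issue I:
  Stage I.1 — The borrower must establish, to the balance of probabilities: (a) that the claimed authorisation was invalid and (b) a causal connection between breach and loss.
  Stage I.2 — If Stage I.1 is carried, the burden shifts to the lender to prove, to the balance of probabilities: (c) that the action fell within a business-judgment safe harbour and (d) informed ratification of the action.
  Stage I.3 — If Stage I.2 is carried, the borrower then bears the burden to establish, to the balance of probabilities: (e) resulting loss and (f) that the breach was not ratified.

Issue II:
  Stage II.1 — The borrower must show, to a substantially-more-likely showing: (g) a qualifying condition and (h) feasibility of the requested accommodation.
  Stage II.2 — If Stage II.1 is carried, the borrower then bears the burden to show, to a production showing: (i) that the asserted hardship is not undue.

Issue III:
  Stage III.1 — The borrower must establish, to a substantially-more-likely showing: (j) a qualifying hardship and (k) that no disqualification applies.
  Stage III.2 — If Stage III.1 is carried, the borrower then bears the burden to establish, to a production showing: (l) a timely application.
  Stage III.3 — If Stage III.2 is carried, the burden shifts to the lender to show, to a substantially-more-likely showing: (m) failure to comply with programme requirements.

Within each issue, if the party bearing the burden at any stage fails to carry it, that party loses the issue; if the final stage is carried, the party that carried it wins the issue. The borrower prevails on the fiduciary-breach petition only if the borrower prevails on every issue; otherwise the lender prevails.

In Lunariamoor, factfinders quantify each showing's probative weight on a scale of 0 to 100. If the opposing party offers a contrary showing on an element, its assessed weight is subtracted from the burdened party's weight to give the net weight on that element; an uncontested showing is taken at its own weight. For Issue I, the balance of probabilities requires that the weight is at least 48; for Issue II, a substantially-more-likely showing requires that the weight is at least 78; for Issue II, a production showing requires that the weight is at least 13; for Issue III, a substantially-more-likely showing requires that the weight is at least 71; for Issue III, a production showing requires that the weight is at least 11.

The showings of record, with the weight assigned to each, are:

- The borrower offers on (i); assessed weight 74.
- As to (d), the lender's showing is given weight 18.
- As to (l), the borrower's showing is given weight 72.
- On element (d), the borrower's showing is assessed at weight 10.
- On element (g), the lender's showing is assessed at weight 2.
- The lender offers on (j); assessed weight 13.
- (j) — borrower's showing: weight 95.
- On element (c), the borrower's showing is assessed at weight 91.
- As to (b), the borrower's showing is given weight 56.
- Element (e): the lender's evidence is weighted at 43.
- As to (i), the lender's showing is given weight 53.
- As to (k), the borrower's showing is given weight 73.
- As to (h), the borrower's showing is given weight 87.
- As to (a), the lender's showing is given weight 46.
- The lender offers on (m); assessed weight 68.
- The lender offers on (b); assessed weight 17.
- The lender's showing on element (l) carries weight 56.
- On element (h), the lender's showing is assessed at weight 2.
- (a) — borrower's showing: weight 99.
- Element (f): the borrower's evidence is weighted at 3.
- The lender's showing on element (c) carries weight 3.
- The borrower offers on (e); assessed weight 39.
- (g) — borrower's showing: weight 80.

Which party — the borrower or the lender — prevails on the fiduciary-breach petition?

— Issue I —
At Stage I.1 the borrower must meet the balance of probabilities (weight is at least 48): on (a) the weight is 99 less the opposing 46 gives net 53, ≥ 48, so (a) meets the standard; on (b) the weight is 56 less the opposing 17 gives net 39, < 48, so (b) does not meet the standard.
  The borrower does not carry Stage I.1.
The lender prevails on this issue.
— Issue II —
Stage II.1 (borrower, a substantially-more-likely showing, weight is at least 78): (g) net 80−2=78 ≥ 78 — meets; (h) net 87−2=85 ≥ 78 — meets.
  Stage II.1 carried; the burden remains with the borrower.
Stage II.2 (borrower, a production showing, weight is at least 13): (i) net 74−53=21 ≥ 13 — meets.
  The borrower carries the last stage.
All stages carried — the borrower prevails on this issue.
— Issue III —
At Stage III.1 the borrower must meet a substantially-more-likely showing (weight is at least 71): on (j) the weight is 95 less the opposing 13 gives net 82, ≥ 71, so (j) meets the standard; on (k) the weight is 73, which does reach 71, so (k) meets the standard.
  Stage III.1 carried; the burden remains with the borrower.
At Stage III.2 the borrower must meet a production showing (weight is at least 11): on (l) the weight is 72 less the opposing 56 gives net 16, which does reach 11, so (l) meets the standard.
  All elements met. The burden passes to the lender.
At Stage III.3 the lender must meet a substantially-more-likely showing (weight is at least 71): on (m) the weight is 68, which does not reach 71, so (m) does not meet the standard.
  Not every element is met, so the lender fails to carry Stage III.3.
The borrower prevails on this issue.
Per-issue: Issue I → lender; Issue II → borrower; Issue III → borrower. The borrower must prevail on every issue; overall, the lender prevails.

lender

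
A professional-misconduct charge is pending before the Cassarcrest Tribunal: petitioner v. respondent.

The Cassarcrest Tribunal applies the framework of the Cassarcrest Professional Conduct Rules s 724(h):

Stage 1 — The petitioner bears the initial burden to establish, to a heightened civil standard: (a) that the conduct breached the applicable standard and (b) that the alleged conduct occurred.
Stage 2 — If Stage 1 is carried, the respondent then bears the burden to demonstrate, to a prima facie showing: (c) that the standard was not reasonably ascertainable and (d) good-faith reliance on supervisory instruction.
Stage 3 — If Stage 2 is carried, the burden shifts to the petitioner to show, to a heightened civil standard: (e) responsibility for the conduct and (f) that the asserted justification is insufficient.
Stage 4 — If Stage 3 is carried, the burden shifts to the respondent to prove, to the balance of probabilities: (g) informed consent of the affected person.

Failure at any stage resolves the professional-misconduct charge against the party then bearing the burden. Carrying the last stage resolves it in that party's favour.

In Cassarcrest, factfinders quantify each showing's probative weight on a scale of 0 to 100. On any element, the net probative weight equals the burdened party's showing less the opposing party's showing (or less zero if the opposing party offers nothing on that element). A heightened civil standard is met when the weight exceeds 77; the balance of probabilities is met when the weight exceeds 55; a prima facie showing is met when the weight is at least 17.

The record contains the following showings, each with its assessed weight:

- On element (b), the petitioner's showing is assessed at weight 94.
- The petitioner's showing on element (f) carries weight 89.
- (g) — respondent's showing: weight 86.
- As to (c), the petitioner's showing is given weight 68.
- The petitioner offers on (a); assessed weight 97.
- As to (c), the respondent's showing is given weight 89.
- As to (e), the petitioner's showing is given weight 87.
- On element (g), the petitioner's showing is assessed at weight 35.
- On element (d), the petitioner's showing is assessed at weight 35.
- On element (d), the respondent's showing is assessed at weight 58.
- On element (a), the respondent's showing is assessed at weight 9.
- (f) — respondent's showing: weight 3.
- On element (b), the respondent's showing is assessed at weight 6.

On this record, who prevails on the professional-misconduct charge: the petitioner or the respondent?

petitioner

At Stage 1 the petitioner must meet a heightened civil standard (weight exceeds 77): on (a) the weight is 97 less the opposing 9 gives net 88, > 77, so (a) meets the standard; on (b) the weight is 94 less the opposing 6 gives net 88, > 77, so (b) meets the standard.
  Stage 1 is satisfied; the onus moves to the respondent.
At Stage 2 the respondent must meet a prima facie showing (weight is at least 17): on (c) the weight is 89 less the opposing 68 gives net 21, ≥ 17, so (c) meets the standard; on (d) the weight is 58 less the opposing 35 gives net 23, which does reach 17, so (d) meets the standard.
  Stage 2 is satisfied; the onus moves to the petitioner.
At Stage 3 the petitioner must meet a heightened civil standard (weight exceeds 77): on (e) the weight is 87, > 77, so (e) meets the standard; on (f) the weight is 89 less the opposing 3 gives net 86, > 77, so (f) meets the standard.
  Stage 3 carried; the burden shifts to the respondent.
At Stage 4 the respondent must meet the balance of probabilities (weight exceeds 55): on (g) the weight is 86 less the opposing 35 gives net 51, ≤ 55, so (g) does not meet the standard.
  The respondent does not carry Stage 4.
So the petitioner prevails.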